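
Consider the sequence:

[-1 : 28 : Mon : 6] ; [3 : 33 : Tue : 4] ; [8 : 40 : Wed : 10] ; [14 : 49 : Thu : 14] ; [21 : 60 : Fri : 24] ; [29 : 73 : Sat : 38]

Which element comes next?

[38 : 88 : Sun : 62]

First entry: differences are 4, 5, 6, … (increasing by 1 each time), so -1, 3, 8, 14, 21, 29 → 38.
Second entry: differences are 5, 7, 9, … (increasing by 2 each time); 28, 33, 40, 49, 60, 73 → 88.
Day: runs through the weekdays Mon→Sun, so Mon, Tue, Wed, Thu, Fri, Sat → Sun.
Fourth entry — each term is the sum of the two before it: 6, 4, 10, 14, 24, 38 → 62.
Combining the parts gives [38 : 88 : Sun : 62].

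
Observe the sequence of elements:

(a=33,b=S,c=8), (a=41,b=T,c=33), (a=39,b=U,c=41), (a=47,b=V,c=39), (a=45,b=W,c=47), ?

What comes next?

A: alternating steps +8, −2, +8, −2, …, so 33, 41, 39, 47, 45 → 53.
B: S, T, U, V, W → X (letters move forward 1 place in the alphabet).
C: always the previous value of the a; 8, 33, 41, 39, 47 → 45.
Putting it together: (a=53,b=X,c=45).

(a=53,b=X,c=45)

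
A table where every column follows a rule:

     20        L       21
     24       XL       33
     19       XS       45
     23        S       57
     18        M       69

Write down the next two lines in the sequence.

22  L  81; 17  XL  93

First component — alternating steps +4, −5, +4, −5, …: 20, 24, 19, 23, 18 → 22 → 17.
For the size, runs through clothing sizes XS→XL: L, XL, XS, S, M → L → XL.
For the third component, +12 each step: 21, 33, 45, 57, 69 → 81 → 93.
Putting the parts together: 22  L  81 and then 17  XL  93.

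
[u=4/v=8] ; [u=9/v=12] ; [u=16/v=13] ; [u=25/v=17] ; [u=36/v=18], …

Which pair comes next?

[u=49/v=22]

U — perfect squares: 2², 3², 4², …: 4, 9, 16, 25, 36 → 49.
V: alternating steps +4, +1, +4, +1, …; 8, 12, 13, 17, 18 → 22.
Putting it together: [u=49/v=22].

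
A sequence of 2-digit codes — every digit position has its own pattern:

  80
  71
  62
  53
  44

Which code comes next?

First digit goes 8, 7, 6, 5, 4 → 3 (−1 each step, mod 10).
Second digit: +1 each step, mod 10, so 0, 1, 2, 3, 4 → 5.
So the next code is 35.

35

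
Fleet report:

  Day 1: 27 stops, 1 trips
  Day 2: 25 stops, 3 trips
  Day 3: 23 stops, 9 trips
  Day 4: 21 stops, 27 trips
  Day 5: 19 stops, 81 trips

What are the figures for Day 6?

17 stops, 243 trips

For the stops, −2 each step: 27, 25, 23, 21, 19 → 17.
Trips goes 1, 3, 9, 27, 81 → 243 (×3 each step).
Putting it together: 17 stops, 243 trips.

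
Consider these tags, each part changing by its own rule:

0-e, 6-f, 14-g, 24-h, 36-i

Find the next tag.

For the first component, differences are 6, 8, 10, … (increasing by 2 each time): 0, 6, 14, 24, 36 → 50.
For the letter, letters move forward 1 place in the alphabet: e, f, g, h, i → j.
So the next tag is 50-j.

50-j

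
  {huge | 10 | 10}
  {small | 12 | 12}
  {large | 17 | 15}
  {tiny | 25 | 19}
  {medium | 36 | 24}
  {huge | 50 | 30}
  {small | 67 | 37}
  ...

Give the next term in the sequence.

{large | 87 | 45}

For the size, repeats huge → small → large → tiny → medium: huge, small, large, tiny, medium, huge, small → large.
For the second component, differences are 2, 5, 8, … (increasing by 3 each time): 10, 12, 17, 25, 36, 50, 67 → 87.
Third component: differences are 2, 3, 4, … (increasing by 1 each time); 10, 12, 15, 19, 24, 30, 37 → 45.
Combining the parts gives {large | 87 | 45}.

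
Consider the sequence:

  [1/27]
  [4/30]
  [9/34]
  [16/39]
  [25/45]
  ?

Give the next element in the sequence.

First slot: perfect squares: 1², 2², 3², …; 1, 4, 9, 16, 25 → 36.
Second slot — differences are 3, 4, 5, … (increasing by 1 each time): 27, 30, 34, 39, 45 → 52.
So the next element is [36/52].

[36/52]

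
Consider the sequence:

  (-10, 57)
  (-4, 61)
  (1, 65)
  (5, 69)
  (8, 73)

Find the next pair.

First coordinate — differences are 6, 5, 4, … (decreasing by 1 each time): -10, -4, 1, 5, 8 → 10.
Second coordinate: +4 each step; 57, 61, 65, 69, 73 → 77.
So the next pair is (10, 77).

(10, 77)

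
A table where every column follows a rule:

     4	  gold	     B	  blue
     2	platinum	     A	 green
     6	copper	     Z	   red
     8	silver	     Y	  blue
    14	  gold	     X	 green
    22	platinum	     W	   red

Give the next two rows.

First component — each term is the sum of the two before it: 4, 2, 6, 8, 14, 22 → 36 → 58.
Metal: gold, platinum, copper, silver, gold, platinum → copper → silver (repeats gold → platinum → copper → silver).
Letter — letters move back 1 place in the alphabet, wrapping A→Z: B, A, Z, Y, X, W → V → U.
For the colour, repeats blue → green → red: blue, green, red, blue, green, red → blue → green.
So the next two rows are 36  copper  V  blue and 58  silver  U  green.

36  copper  V  blue; 58  silver  U  green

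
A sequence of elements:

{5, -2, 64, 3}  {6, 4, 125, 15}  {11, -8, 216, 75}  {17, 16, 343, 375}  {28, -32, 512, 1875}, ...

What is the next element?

{45, 64, 729, 9375}

First slot: each term is the sum of the two before it; 5, 6, 11, 17, 28 → 45.
Second slot: ×(-2) each step; -2, 4, -8, 16, -32 → 64.
Third slot — perfect cubes: 4³, 5³, 6³, …: 64, 125, 216, 343, 512 → 729.
Fourth slot: ×5 each step; 3, 15, 75, 375, 1875 → 9375.
So the next element is {45, 64, 729, 9375}.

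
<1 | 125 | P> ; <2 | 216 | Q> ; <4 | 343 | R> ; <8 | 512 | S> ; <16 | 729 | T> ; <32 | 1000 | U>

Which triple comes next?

<64 | 1331 | V>

First slot: ×2 each step; 1, 2, 4, 8, 16, 32 → 64.
Second slot goes 125, 216, 343, 512, 729, 1000 → 1331 (perfect cubes: 5³, 6³, 7³, …).
Letter goes P, Q, R, S, T, U → V (letters move forward 1 place in the alphabet).
Combining the parts gives <64 | 1331 | V>.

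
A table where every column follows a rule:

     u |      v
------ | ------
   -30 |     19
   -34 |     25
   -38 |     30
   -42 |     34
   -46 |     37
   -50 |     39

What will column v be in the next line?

Column v: differences are 6, 5, 4, … (decreasing by 1 each time), so 19, 25, 30, 34, 37, 39 → 40.

40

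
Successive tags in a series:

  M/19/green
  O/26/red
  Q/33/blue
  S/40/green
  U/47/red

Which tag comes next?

Letter: letters move forward 2 places in the alphabet, so M, O, Q, S, U → W.
Second component: +7 each step, so 19, 26, 33, 40, 47 → 54.
Colour: green, red, blue, green, red → blue (repeats green → red → blue).
Putting it together: W/54/blue.

W/54/blue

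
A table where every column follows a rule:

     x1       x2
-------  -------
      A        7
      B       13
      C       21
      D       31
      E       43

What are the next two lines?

F  57; G  73

Column x1: A, B, C, D, E → F → G (letters move forward 1 place in the alphabet).
Column x2 — differences are 6, 8, 10, … (increasing by 2 each time): 7, 13, 21, 31, 43 → 57 → 73.
Putting the parts together: F  57 and then G  73.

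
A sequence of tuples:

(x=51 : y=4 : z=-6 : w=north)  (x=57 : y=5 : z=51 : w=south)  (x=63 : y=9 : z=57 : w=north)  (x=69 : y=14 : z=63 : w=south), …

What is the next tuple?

X — +6 each step: 51, 57, 63, 69 → 75.
Y goes 4, 5, 9, 14 → 23 (each term is the sum of the two before it).
Z: -6, 51, 57, 63 → 69 (always the previous value of the x).
W: alternates north ↔ south; north, south, north, south → north.
Putting it together: (x=75 : y=23 : z=69 : w=north).

(x=75 : y=23 : z=69 : w=north)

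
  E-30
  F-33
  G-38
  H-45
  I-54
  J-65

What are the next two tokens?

Letter goes E, F, G, H, I, J → K → L (letters move forward 1 place in the alphabet).
Second component: differences are 3, 5, 7, … (increasing by 2 each time); 30, 33, 38, 45, 54, 65 → 78 → 93.
So the next two tokens are K-78 and L-93.

K-78 then L-93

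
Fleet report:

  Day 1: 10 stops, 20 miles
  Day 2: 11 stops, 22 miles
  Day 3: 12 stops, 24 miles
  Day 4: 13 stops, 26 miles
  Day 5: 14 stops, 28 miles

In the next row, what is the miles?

30

Stops: 10, 11, 12, 13, 14 → 15 (+1 each step).
Miles — always 2 × the stops: 20, 22, 24, 26, 28 → 30.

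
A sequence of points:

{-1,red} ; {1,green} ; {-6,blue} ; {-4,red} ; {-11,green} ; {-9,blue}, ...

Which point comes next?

First part: alternating steps +2, −7, +2, −7, …; -1, 1, -6, -4, -11, -9 → -16.
Colour: red, green, blue, red, green, blue → red (repeats red → green → blue).
Combining the parts gives {-16,red}.

{-16,red}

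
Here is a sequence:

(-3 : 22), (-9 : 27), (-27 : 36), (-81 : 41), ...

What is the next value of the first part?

For the first part, ×3 each step: -3, -9, -27, -81 → -243.

-243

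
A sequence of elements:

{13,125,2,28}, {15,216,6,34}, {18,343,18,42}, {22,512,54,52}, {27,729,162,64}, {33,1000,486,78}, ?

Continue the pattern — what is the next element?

{40,1331,1458,94}

First entry goes 13, 15, 18, 22, 27, 33 → 40 (differences are 2, 3, 4, … (increasing by 1 each time)).
Second entry: perfect cubes: 5³, 6³, 7³, …, so 125, 216, 343, 512, 729, 1000 → 1331.
Third entry: ×3 each step; 2, 6, 18, 54, 162, 486 → 1458.
Fourth entry: differences are 6, 8, 10, … (increasing by 2 each time), so 28, 34, 42, 52, 64, 78 → 94.
Combining the parts gives {40,1331,1458,94}.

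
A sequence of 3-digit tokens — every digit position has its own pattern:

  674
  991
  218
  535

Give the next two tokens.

852 then 179

First digit: +3 each step, mod 10; 6, 9, 2, 5 → 8 → 1.
Second digit goes 7, 9, 1, 3 → 5 → 7 (+2 each step, mod 10).
Third digit goes 4, 1, 8, 5 → 2 → 9 (−3 each step, mod 10).
Putting the parts together: 852 and then 179.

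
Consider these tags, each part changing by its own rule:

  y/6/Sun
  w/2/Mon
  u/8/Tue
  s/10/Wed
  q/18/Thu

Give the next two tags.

Letter: y, w, u, s, q → o → m (letters move back 2 places in the alphabet).
Second component: each term is the sum of the two before it; 6, 2, 8, 10, 18 → 28 → 46.
Day: runs through the weekdays Mon→Sun; Sun, Mon, Tue, Wed, Thu → Fri → Sat.
So the next two tags are o/28/Fri and m/46/Sat.

o/28/Fri, m/46/Sat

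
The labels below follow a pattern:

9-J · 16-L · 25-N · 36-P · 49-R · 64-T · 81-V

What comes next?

First component: perfect squares: 3², 4², 5², …; 9, 16, 25, 36, 49, 64, 81 → 100.
Letter goes J, L, N, P, R, T, V → X (letters move forward 2 places in the alphabet).
Putting it together: 100-X.

100-X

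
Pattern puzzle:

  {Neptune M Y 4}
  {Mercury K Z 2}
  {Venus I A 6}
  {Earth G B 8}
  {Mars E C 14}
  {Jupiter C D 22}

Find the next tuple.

{Saturn A E 36}

Planet: runs through the planets Mercury→Neptune, so Neptune, Mercury, Venus, Earth, Mars, Jupiter → Saturn.
First letter goes M, K, I, G, E, C → A (letters move back 2 places in the alphabet).
Second letter: Y, Z, A, B, C, D → E (letters move forward 1 place in the alphabet, wrapping Z→A).
For the fourth part, each term is the sum of the two before it: 4, 2, 6, 8, 14, 22 → 36.
So the next tuple is {Saturn A E 36}.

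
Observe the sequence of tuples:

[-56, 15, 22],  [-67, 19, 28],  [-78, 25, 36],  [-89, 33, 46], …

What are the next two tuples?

First slot: −11 each step, so -56, -67, -78, -89 → -100 → -111.
Second slot: 15, 19, 25, 33 → 43 → 55 (differences are 4, 6, 8, … (increasing by 2 each time)).
Third slot goes 22, 28, 36, 46 → 58 → 72 (differences are 6, 8, 10, … (increasing by 2 each time)).
Putting the parts together: [-100, 43, 58] and then [-111, 55, 72].

[-100, 43, 58], [-111, 55, 72]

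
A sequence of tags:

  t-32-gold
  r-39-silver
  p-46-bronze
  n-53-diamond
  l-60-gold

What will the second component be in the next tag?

For the second component, +7 each step: 32, 39, 46, 53, 60 → 67.

67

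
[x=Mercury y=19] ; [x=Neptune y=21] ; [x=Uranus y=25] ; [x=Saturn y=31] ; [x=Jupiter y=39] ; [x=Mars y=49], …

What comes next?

[x=Earth y=61]

X: runs backward through the planets Mercury→Neptune; Mercury, Neptune, Uranus, Saturn, Jupiter, Mars → Earth.
Y — differences are 2, 4, 6, … (increasing by 2 each time): 19, 21, 25, 31, 39, 49 → 61.
Combining the parts gives [x=Earth y=61].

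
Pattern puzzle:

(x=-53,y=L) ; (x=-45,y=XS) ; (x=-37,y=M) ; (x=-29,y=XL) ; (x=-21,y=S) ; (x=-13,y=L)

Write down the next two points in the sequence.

X: +8 each step; -53, -45, -37, -29, -21, -13 → -5 → 3.
Y — repeats L → XS → M → XL → S: L, XS, M, XL, S, L → XS → M.
So the next two points are (x=-5,y=XS) and (x=3,y=M).

(x=-5,y=XS), (x=3,y=M)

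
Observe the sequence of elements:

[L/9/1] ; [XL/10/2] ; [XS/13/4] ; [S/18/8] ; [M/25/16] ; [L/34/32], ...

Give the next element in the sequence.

Size: repeats L → XL → XS → S → M, so L, XL, XS, S, M, L → XL.
Second coordinate: differences are 1, 3, 5, … (increasing by 2 each time); 9, 10, 13, 18, 25, 34 → 45.
Third coordinate: 1, 2, 4, 8, 16, 32 → 64 (×2 each step).
So the next element is [XL/45/64].

[XL/45/64]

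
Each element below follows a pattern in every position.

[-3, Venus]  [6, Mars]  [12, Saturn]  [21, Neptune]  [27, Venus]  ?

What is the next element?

First coordinate: -3, 6, 12, 21, 27 → 36 (alternating steps +9, +6, +9, +6, …).
For the planet, repeats Venus → Mars → Saturn → Neptune: Venus, Mars, Saturn, Neptune, Venus → Mars.
Combining the parts gives [36, Mars].

[36, Mars]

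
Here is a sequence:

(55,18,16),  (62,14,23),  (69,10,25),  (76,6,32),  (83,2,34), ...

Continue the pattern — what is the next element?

(90,-2,41)

For the first part, +7 each step: 55, 62, 69, 76, 83 → 90.
Second part: −4 each step; 18, 14, 10, 6, 2 → -2.
Third part: alternating steps +7, +2, +7, +2, …, so 16, 23, 25, 32, 34 → 41.
So the next element is (90,-2,41).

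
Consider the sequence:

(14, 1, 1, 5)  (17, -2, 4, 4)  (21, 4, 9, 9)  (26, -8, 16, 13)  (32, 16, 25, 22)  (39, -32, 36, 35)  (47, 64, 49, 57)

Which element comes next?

(56, -128, 64, 92)

First coordinate goes 14, 17, 21, 26, 32, 39, 47 → 56 (differences are 3, 4, 5, … (increasing by 1 each time)).
Second coordinate: 1, -2, 4, -8, 16, -32, 64 → -128 (×(-2) each step).
Third coordinate: 1, 4, 9, 16, 25, 36, 49 → 64 (perfect squares: 1², 2², 3², …).
Fourth coordinate goes 5, 4, 9, 13, 22, 35, 57 → 92 (each term is the sum of the two before it).
Putting it together: (56, -128, 64, 92).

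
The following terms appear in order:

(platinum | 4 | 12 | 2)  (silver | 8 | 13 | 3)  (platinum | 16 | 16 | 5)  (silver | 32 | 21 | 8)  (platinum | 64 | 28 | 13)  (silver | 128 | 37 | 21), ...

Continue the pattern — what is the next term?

(platinum | 256 | 48 | 34)

Metal goes platinum, silver, platinum, silver, platinum, silver → platinum (alternates platinum ↔ silver).
For the second component, ×2 each step: 4, 8, 16, 32, 64, 128 → 256.
For the third component, differences are 1, 3, 5, … (increasing by 2 each time): 12, 13, 16, 21, 28, 37 → 48.
Fourth component: 2, 3, 5, 8, 13, 21 → 34 (each term is the sum of the two before it).
Putting it together: (platinum | 256 | 48 | 34).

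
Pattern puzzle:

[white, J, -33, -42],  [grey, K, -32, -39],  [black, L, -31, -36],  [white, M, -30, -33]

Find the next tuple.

[grey, N, -29, -30]

Shade: white, grey, black, white → grey (repeats white → grey → black).
Letter: letters move forward 1 place in the alphabet, so J, K, L, M → N.
Third slot: +1 each step; -33, -32, -31, -30 → -29.
For the fourth slot, +3 each step: -42, -39, -36, -33 → -30.
Putting it together: [grey, N, -29, -30].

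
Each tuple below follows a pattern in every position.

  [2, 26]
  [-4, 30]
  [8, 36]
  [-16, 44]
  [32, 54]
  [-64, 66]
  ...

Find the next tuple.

For the first part, ×(-2) each step: 2, -4, 8, -16, 32, -64 → 128.
For the second part, differences are 4, 6, 8, … (increasing by 2 each time): 26, 30, 36, 44, 54, 66 → 80.
So the next tuple is [128, 80].

[128, 80]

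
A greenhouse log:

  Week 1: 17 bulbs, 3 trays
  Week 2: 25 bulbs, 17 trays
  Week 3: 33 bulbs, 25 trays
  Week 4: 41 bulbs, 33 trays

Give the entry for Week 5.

For the bulbs, +8 each step: 17, 25, 33, 41 → 49.
Trays: always the previous value of the bulbs, so 3, 17, 25, 33 → 41.
Combining the parts gives 49 bulbs, 41 trays.

49 bulbs, 41 trays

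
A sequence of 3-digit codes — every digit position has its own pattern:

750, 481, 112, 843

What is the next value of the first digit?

5

First digit: −3 each step, mod 10, so 7, 4, 1, 8 → 5.
Second digit: +3 each step, mod 10, so 5, 8, 1, 4 → 7.
Third digit: 0, 1, 2, 3 → 4 (+1 each step, mod 10).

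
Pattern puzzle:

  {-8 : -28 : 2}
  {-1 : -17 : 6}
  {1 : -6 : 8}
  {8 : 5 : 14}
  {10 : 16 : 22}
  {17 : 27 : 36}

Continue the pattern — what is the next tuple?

{19 : 38 : 58}

First component: -8, -1, 1, 8, 10, 17 → 19 (alternating steps +7, +2, +7, +2, …).
Second component: -28, -17, -6, 5, 16, 27 → 38 (+11 each step).
Third component goes 2, 6, 8, 14, 22, 36 → 58 (each term is the sum of the two before it).
Combining the parts gives {19 : 38 : 58}.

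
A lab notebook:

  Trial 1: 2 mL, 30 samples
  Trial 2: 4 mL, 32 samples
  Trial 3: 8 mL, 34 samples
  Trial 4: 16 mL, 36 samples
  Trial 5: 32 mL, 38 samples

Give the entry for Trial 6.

ML: 2, 4, 8, 16, 32 → 64 (×2 each step).
Samples — +2 each step: 30, 32, 34, 36, 38 → 40.
So the next record is 64 mL, 40 samples.

64 mL, 40 samples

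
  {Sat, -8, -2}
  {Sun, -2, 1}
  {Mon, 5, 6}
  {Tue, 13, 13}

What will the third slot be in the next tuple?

Third slot: differences are 3, 5, 7, … (increasing by 2 each time); -2, 1, 6, 13 → 22.

22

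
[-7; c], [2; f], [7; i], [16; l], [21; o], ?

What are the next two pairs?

[30; r], [35; u]

First part: alternating steps +9, +5, +9, +5, …, so -7, 2, 7, 16, 21 → 30 → 35.
Letter: c, f, i, l, o → r → u (letters move forward 3 places in the alphabet).
Putting the parts together: [30; r] and then [35; u].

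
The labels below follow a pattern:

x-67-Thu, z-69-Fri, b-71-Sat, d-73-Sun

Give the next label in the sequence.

f-75-Mon

Letter: letters move forward 2 places in the alphabet, wrapping Z→A; x, z, b, d → f.
Second component: +2 each step; 67, 69, 71, 73 → 75.
Day: runs through the weekdays Mon→Sun; Thu, Fri, Sat, Sun → Mon.
So the next label is f-75-Mon.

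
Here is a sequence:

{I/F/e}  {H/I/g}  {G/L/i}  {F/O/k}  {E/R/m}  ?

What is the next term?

{D/U/o}

First letter: letters move back 1 place in the alphabet; I, H, G, F, E → D.
Second letter — letters move forward 3 places in the alphabet: F, I, L, O, R → U.
Third letter: letters move forward 2 places in the alphabet; e, g, i, k, m → o.
So the next term is {D/U/o}.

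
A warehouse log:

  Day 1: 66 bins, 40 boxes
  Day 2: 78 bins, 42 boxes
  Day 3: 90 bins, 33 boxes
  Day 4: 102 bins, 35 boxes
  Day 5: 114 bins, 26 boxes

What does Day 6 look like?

Bins: 66, 78, 90, 102, 114 → 126 (+12 each step).
Boxes: alternating steps +2, −9, +2, −9, …, so 40, 42, 33, 35, 26 → 28.
Combining the parts gives 126 bins, 28 boxes.

126 bins, 28 boxes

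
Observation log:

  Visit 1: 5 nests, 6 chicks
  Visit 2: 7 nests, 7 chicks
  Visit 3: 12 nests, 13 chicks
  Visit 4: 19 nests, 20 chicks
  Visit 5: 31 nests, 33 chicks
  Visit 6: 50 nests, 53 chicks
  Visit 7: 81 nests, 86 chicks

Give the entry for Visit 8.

131 nests, 139 chicks

Nests: 5, 7, 12, 19, 31, 50, 81 → 131 (each term is the sum of the two before it).
For the chicks, each term is the sum of the two before it: 6, 7, 13, 20, 33, 53, 86 → 139.
Combining the parts gives 131 nests, 139 chicks.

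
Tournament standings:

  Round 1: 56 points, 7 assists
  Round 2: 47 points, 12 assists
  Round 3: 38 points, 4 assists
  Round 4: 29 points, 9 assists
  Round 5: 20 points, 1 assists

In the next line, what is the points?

For the points, −9 each step: 56, 47, 38, 29, 20 → 11.
Assists: alternating steps +5, −8, +5, −8, …; 7, 12, 4, 9, 1 → 6.

11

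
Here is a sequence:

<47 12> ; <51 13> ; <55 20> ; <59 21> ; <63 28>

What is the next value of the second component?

29

Second component — alternating steps +1, +7, +1, +7, …: 12, 13, 20, 21, 28 → 29.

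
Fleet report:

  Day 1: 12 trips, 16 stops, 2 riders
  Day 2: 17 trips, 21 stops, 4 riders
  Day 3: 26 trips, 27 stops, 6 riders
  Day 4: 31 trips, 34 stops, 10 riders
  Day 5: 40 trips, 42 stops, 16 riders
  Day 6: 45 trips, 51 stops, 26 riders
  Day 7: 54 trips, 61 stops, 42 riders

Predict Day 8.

Trips — alternating steps +5, +9, +5, +9, …: 12, 17, 26, 31, 40, 45, 54 → 59.
Stops: differences are 5, 6, 7, … (increasing by 1 each time); 16, 21, 27, 34, 42, 51, 61 → 72.
Riders: 2, 4, 6, 10, 16, 26, 42 → 68 (each term is the sum of the two before it).
Combining the parts gives 59 trips, 72 stops, 68 riders.

59 trips, 72 stops, 68 riders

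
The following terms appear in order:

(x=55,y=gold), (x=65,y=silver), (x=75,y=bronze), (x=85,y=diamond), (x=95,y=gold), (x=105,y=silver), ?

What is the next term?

X: +10 each step, so 55, 65, 75, 85, 95, 105 → 115.
Y: repeats gold → silver → bronze → diamond, so gold, silver, bronze, diamond, gold, silver → bronze.
Combining the parts gives (x=115,y=bronze).

(x=115,y=bronze)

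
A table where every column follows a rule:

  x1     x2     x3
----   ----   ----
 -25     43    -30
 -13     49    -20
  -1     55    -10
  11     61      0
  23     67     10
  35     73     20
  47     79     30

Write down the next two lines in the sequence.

Column x1: +12 each step; -25, -13, -1, 11, 23, 35, 47 → 59 → 71.
For the column x2, +6 each step: 43, 49, 55, 61, 67, 73, 79 → 85 → 91.
Column x3 — +10 each step: -30, -20, -10, 0, 10, 20, 30 → 40 → 50.
So the next two lines are 59  85  40 and 71  91  50.

59  85  40; 71  91  50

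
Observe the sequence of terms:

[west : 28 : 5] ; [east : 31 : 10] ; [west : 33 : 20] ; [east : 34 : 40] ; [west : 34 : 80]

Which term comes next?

[east : 33 : 160]

Direction: alternates west ↔ east, so west, east, west, east, west → east.
For the second part, differences are 3, 2, 1, … (decreasing by 1 each time): 28, 31, 33, 34, 34 → 33.
Third part goes 5, 10, 20, 40, 80 → 160 (×2 each step).
Putting it together: [east : 33 : 160].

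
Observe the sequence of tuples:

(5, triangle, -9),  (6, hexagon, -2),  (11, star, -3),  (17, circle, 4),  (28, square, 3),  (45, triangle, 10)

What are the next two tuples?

(73, hexagon, 9), (118, star, 16)

First coordinate: each term is the sum of the two before it; 5, 6, 11, 17, 28, 45 → 73 → 118.
Shape: repeats triangle → hexagon → star → circle → square; triangle, hexagon, star, circle, square, triangle → hexagon → star.
Third coordinate goes -9, -2, -3, 4, 3, 10 → 9 → 16 (alternating steps +7, −1, +7, −1, …).
So the next two tuples are (73, hexagon, 9) and (118, star, 16).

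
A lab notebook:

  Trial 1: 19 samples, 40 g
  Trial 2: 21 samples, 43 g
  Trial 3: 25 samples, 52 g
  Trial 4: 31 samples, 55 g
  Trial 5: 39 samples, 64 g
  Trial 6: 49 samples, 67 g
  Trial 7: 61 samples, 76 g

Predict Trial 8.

75 samples, 79 g

Samples — differences are 2, 4, 6, … (increasing by 2 each time): 19, 21, 25, 31, 39, 49, 61 → 75.
G: 40, 43, 52, 55, 64, 67, 76 → 79 (alternating steps +3, +9, +3, +9, …).
So the next line is 75 samples, 79 g.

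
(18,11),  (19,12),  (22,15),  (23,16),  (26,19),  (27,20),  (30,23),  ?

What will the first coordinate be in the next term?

First coordinate: 18, 19, 22, 23, 26, 27, 30 → 31 (alternating steps +1, +3, +1, +3, …).

31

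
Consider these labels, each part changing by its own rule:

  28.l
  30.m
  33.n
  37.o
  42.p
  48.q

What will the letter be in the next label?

First component goes 28, 30, 33, 37, 42, 48 → 55 (differences are 2, 3, 4, … (increasing by 1 each time)).
Letter: letters move forward 1 place in the alphabet; l, m, n, o, p, q → r.

r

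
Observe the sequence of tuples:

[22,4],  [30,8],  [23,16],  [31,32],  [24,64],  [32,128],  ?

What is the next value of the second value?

First value: alternating steps +8, −7, +8, −7, …; 22, 30, 23, 31, 24, 32 → 25.
For the second value, ×2 each step: 4, 8, 16, 32, 64, 128 → 256.

256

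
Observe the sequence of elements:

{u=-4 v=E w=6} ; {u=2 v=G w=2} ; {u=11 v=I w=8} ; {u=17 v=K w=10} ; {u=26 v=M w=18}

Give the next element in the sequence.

U: -4, 2, 11, 17, 26 → 32 (alternating steps +6, +9, +6, +9, …).
V — letters move forward 2 places in the alphabet: E, G, I, K, M → O.
W goes 6, 2, 8, 10, 18 → 28 (each term is the sum of the two before it).
Combining the parts gives {u=32 v=O w=28}.

{u=32 v=O w=28}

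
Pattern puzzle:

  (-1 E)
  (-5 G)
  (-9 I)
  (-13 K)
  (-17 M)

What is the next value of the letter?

First slot goes -1, -5, -9, -13, -17 → -21 (−4 each step).
Letter goes E, G, I, K, M → O (letters move forward 2 places in the alphabet).

O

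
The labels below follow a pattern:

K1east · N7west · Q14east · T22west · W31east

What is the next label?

Z41west

Letter goes K, N, Q, T, W → Z (letters move forward 3 places in the alphabet).
Second component: differences are 6, 7, 8, … (increasing by 1 each time); 1, 7, 14, 22, 31 → 41.
Direction: east, west, east, west, east → west (alternates east ↔ west).
Putting it together: Z41west.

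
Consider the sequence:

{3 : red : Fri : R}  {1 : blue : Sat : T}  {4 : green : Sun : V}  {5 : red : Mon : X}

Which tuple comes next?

{9 : blue : Tue : Z}

First slot: each term is the sum of the two before it; 3, 1, 4, 5 → 9.
Colour — repeats red → blue → green: red, blue, green, red → blue.
Day: Fri, Sat, Sun, Mon → Tue (runs through the weekdays Mon→Sun).
Letter: letters move forward 2 places in the alphabet; R, T, V, X → Z.
Putting it together: {9 : blue : Tue : Z}.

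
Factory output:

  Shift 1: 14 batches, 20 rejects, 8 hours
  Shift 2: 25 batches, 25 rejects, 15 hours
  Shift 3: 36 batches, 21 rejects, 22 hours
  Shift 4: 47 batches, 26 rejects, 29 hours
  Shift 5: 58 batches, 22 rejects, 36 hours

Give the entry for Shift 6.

69 batches, 27 rejects, 43 hours

Batches — +11 each step: 14, 25, 36, 47, 58 → 69.
Rejects goes 20, 25, 21, 26, 22 → 27 (alternating steps +5, −4, +5, −4, …).
For the hours, +7 each step: 8, 15, 22, 29, 36 → 43.
Putting it together: 69 batches, 27 rejects, 43 hours.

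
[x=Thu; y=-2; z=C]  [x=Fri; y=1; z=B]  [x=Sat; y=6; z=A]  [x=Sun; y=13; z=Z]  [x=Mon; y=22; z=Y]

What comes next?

X — runs through the weekdays Mon→Sun: Thu, Fri, Sat, Sun, Mon → Tue.
For the y, differences are 3, 5, 7, … (increasing by 2 each time): -2, 1, 6, 13, 22 → 33.
Z: letters move back 1 place in the alphabet, wrapping A→Z, so C, B, A, Z, Y → X.
Combining the parts gives [x=Tue; y=33; z=X].

[x=Tue; y=33; z=X]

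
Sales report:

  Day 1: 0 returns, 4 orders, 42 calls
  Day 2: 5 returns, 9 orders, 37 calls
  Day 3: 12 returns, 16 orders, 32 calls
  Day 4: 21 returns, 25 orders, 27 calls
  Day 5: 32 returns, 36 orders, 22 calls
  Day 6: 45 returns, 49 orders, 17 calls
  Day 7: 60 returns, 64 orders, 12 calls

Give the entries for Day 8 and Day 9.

Returns goes 0, 5, 12, 21, 32, 45, 60 → 77 → 96 (differences are 5, 7, 9, … (increasing by 2 each time)).
Orders: 4, 9, 16, 25, 36, 49, 64 → 81 → 100 (perfect squares: 2², 3², 4², …).
Calls: −5 each step, so 42, 37, 32, 27, 22, 17, 12 → 7 → 2.
Putting the parts together: 77 returns, 81 orders, 7 calls and then 96 returns, 100 orders, 2 calls.

77 returns, 81 orders, 7 calls; 96 returns, 100 orders, 2 calls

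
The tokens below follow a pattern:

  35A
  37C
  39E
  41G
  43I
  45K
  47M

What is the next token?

49O

First component: +2 each step; 35, 37, 39, 41, 43, 45, 47 → 49.
Letter: A, C, E, G, I, K, M → O (letters move forward 2 places in the alphabet).
So the next token is 49O.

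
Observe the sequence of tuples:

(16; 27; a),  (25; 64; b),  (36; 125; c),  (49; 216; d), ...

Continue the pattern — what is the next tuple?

For the first entry, perfect squares: 4², 5², 6², …: 16, 25, 36, 49 → 64.
Second entry: perfect cubes: 3³, 4³, 5³, …, so 27, 64, 125, 216 → 343.
Letter: letters move forward 1 place in the alphabet, so a, b, c, d → e.
Combining the parts gives (64; 343; e).

(64; 343; e)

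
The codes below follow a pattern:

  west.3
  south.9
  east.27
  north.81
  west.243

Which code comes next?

Direction: west, south, east, north, west → south (repeats west → south → east → north).
Second component — ×3 each step: 3, 9, 27, 81, 243 → 729.
Combining the parts gives south.729.

south.729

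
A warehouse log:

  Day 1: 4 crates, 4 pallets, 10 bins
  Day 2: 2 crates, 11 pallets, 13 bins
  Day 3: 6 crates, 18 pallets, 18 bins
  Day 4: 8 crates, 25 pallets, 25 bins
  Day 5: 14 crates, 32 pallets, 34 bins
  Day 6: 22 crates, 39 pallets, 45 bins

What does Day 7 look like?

For the crates, each term is the sum of the two before it: 4, 2, 6, 8, 14, 22 → 36.
Pallets: 4, 11, 18, 25, 32, 39 → 46 (+7 each step).
Bins goes 10, 13, 18, 25, 34, 45 → 58 (differences are 3, 5, 7, … (increasing by 2 each time)).
Combining the parts gives 36 crates, 46 pallets, 58 bins.

36 crates, 46 pallets, 58 bins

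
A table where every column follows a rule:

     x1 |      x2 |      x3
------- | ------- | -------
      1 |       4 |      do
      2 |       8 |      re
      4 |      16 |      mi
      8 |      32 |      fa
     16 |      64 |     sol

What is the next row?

Column x1: 1, 2, 4, 8, 16 → 32 (×2 each step).
For the column x2, ×2 each step: 4, 8, 16, 32, 64 → 128.
Column x3 — runs through the solfège scale do→ti: do, re, mi, fa, sol → la.
Combining the parts gives 32  128  la.

32  128  la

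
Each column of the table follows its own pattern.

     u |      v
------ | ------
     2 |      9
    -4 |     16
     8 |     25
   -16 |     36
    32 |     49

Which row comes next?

Column u: ×(-2) each step, so 2, -4, 8, -16, 32 → -64.
Column v — perfect squares: 3², 4², 5², …: 9, 16, 25, 36, 49 → 64.
Putting it together: -64  64.

-64  64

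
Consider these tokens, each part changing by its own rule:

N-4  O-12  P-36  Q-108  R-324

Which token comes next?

Letter — letters move forward 1 place in the alphabet: N, O, P, Q, R → S.
Second component goes 4, 12, 36, 108, 324 → 972 (×3 each step).
Putting it together: S-972.

S-972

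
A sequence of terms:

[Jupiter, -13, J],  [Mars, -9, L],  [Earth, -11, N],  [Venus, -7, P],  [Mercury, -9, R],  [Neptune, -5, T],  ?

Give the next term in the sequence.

[Uranus, -7, V]

Planet: runs backward through the planets Mercury→Neptune, so Jupiter, Mars, Earth, Venus, Mercury, Neptune → Uranus.
Second entry: alternating steps +4, −2, +4, −2, …; -13, -9, -11, -7, -9, -5 → -7.
Letter: letters move forward 2 places in the alphabet, so J, L, N, P, R, T → V.
So the next term is [Uranus, -7, V].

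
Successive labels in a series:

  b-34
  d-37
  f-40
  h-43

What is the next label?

j-46

Letter goes b, d, f, h → j (letters move forward 2 places in the alphabet).
Second component goes 34, 37, 40, 43 → 46 (+3 each step).
Putting it together: j-46.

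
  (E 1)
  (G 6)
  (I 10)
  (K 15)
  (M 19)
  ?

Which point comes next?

Letter: letters move forward 2 places in the alphabet; E, G, I, K, M → O.
Second entry — alternating steps +5, +4, +5, +4, …: 1, 6, 10, 15, 19 → 24.
So the next point is (O 24).

(O 24)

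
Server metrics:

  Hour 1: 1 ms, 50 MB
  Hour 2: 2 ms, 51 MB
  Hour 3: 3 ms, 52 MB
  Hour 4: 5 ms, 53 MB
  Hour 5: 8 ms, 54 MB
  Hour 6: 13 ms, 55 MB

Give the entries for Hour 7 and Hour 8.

Ms: 1, 2, 3, 5, 8, 13 → 21 → 34 (each term is the sum of the two before it).
MB: +1 each step, so 50, 51, 52, 53, 54, 55 → 56 → 57.
So the next two records are 21 ms, 56 MB and 34 ms, 57 MB.

21 ms, 56 MB; 34 ms, 57 MB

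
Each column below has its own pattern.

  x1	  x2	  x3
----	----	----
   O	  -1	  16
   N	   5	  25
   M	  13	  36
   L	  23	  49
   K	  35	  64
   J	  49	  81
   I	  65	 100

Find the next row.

H  83  121

Column x1 — letters move back 1 place in the alphabet: O, N, M, L, K, J, I → H.
For the column x2, differences are 6, 8, 10, … (increasing by 2 each time): -1, 5, 13, 23, 35, 49, 65 → 83.
Column x3: 16, 25, 36, 49, 64, 81, 100 → 121 (perfect squares: 4², 5², 6², …).
Combining the parts gives H  83  121.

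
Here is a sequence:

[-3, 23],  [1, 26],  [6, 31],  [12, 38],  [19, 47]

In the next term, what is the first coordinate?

27

First coordinate — differences are 4, 5, 6, … (increasing by 1 each time): -3, 1, 6, 12, 19 → 27.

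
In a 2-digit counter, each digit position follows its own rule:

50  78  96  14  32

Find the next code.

First digit: +2 each step, mod 10, so 5, 7, 9, 1, 3 → 5.
Second digit: −2 each step, mod 10, so 0, 8, 6, 4, 2 → 0.
Combining the parts gives 50.

50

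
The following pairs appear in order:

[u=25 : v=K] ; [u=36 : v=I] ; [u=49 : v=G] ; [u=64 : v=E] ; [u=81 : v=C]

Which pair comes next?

[u=100 : v=A]

U: perfect squares: 5², 6², 7², …; 25, 36, 49, 64, 81 → 100.
For the v, letters move back 2 places in the alphabet: K, I, G, E, C → A.
So the next pair is [u=100 : v=A].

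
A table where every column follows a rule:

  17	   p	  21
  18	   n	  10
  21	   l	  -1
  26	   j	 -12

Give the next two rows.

33  h  -23; 42  f  -34

First component — differences are 1, 3, 5, … (increasing by 2 each time): 17, 18, 21, 26 → 33 → 42.
Letter: letters move back 2 places in the alphabet, so p, n, l, j → h → f.
For the third component, −11 each step: 21, 10, -1, -12 → -23 → -34.
Putting the parts together: 33  h  -23 and then 42  f  -34.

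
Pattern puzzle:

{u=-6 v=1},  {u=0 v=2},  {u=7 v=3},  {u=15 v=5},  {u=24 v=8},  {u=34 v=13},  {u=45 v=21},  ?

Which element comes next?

For the u, differences are 6, 7, 8, … (increasing by 1 each time): -6, 0, 7, 15, 24, 34, 45 → 57.
For the v, each term is the sum of the two before it: 1, 2, 3, 5, 8, 13, 21 → 34.
So the next element is {u=57 v=34}.

{u=57 v=34}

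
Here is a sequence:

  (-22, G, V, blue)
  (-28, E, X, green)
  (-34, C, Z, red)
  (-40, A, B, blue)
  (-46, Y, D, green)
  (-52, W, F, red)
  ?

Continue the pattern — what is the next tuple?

(-58, U, H, blue)

First part: -22, -28, -34, -40, -46, -52 → -58 (−6 each step).
First letter goes G, E, C, A, Y, W → U (letters move back 2 places in the alphabet, wrapping A→Z).
Second letter: letters move forward 2 places in the alphabet, wrapping Z→A, so V, X, Z, B, D, F → H.
Colour — repeats blue → green → red: blue, green, red, blue, green, red → blue.
Combining the parts gives (-58, U, H, blue).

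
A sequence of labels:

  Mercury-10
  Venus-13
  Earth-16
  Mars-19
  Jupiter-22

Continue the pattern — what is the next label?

Planet — runs through the planets Mercury→Neptune: Mercury, Venus, Earth, Mars, Jupiter → Saturn.
Second component: +3 each step; 10, 13, 16, 19, 22 → 25.
Combining the parts gives Saturn-25.

Saturn-25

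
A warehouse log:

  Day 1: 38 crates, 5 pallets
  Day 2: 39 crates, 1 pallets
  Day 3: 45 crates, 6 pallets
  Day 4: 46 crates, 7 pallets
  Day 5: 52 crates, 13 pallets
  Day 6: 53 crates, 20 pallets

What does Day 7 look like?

Crates: alternating steps +1, +6, +1, +6, …; 38, 39, 45, 46, 52, 53 → 59.
Pallets — each term is the sum of the two before it: 5, 1, 6, 7, 13, 20 → 33.
Combining the parts gives 59 crates, 33 pallets.

59 crates, 33 pallets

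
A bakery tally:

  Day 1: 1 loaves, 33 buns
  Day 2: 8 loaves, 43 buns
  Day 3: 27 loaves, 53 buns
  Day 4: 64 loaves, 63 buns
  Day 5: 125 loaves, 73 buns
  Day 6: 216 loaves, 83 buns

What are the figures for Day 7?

343 loaves, 93 buns

Loaves — perfect cubes: 1³, 2³, 3³, …: 1, 8, 27, 64, 125, 216 → 343.
For the buns, +10 each step: 33, 43, 53, 63, 73, 83 → 93.
Combining the parts gives 343 loaves, 93 buns.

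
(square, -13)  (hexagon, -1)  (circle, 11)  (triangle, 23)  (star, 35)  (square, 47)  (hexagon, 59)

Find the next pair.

(circle, 71)

For the shape, repeats square → hexagon → circle → triangle → star: square, hexagon, circle, triangle, star, square, hexagon → circle.
Second part — +12 each step: -13, -1, 11, 23, 35, 47, 59 → 71.
Putting it together: (circle, 71).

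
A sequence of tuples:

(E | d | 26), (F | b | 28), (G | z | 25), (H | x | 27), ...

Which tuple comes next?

First letter: letters move forward 1 place in the alphabet, so E, F, G, H → I.
Second letter: letters move back 2 places in the alphabet, wrapping A→Z, so d, b, z, x → v.
Third slot — alternating steps +2, −3, +2, −3, …: 26, 28, 25, 27 → 24.
Putting it together: (I | v | 24).

(I | v | 24)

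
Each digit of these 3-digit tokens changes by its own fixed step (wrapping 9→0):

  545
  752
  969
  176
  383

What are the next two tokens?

590 then 707

First digit — +2 each step, mod 10: 5, 7, 9, 1, 3 → 5 → 7.
Second digit: +1 each step, mod 10; 4, 5, 6, 7, 8 → 9 → 0.
For the third digit, −3 each step, mod 10: 5, 2, 9, 6, 3 → 0 → 7.
So the next two tokens are 590 and 707.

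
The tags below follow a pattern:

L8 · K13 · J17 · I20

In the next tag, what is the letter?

Letter: L, K, J, I → H (letters move back 1 place in the alphabet).

H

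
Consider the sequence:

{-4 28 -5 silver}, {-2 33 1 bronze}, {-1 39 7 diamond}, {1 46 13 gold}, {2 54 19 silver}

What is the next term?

First coordinate: alternating steps +2, +1, +2, +1, …, so -4, -2, -1, 1, 2 → 4.
Second coordinate — differences are 5, 6, 7, … (increasing by 1 each time): 28, 33, 39, 46, 54 → 63.
Third coordinate goes -5, 1, 7, 13, 19 → 25 (+6 each step).
Rank — repeats silver → bronze → diamond → gold: silver, bronze, diamond, gold, silver → bronze.
Combining the parts gives {4 63 25 bronze}.

{4 63 25 bronze}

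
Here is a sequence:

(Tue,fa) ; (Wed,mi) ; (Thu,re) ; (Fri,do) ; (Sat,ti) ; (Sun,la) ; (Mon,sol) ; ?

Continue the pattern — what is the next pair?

Day: Tue, Wed, Thu, Fri, Sat, Sun, Mon → Tue (runs through the weekdays Mon→Sun).
Note goes fa, mi, re, do, ti, la, sol → fa (runs backward through the solfège scale do→ti).
So the next pair is (Tue,fa).

(Tue,fa)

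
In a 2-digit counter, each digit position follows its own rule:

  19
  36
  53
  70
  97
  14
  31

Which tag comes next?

58

First digit — +2 each step, mod 10: 1, 3, 5, 7, 9, 1, 3 → 5.
Second digit: −3 each step, mod 10, so 9, 6, 3, 0, 7, 4, 1 → 8.
Combining the parts gives 58.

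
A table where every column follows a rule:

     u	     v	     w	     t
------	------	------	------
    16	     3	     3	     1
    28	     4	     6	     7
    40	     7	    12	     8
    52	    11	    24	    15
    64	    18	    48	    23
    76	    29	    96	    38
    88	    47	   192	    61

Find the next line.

For the column u, +12 each step: 16, 28, 40, 52, 64, 76, 88 → 100.
Column v — each term is the sum of the two before it: 3, 4, 7, 11, 18, 29, 47 → 76.
Column w: 3, 6, 12, 24, 48, 96, 192 → 384 (×2 each step).
For the column t, each term is the sum of the two before it: 1, 7, 8, 15, 23, 38, 61 → 99.
Combining the parts gives 100  76  384  99.

100  76  384  99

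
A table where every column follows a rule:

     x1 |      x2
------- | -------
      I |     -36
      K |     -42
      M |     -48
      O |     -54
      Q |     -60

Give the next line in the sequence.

Column x1: letters move forward 2 places in the alphabet, so I, K, M, O, Q → S.
Column x2: −6 each step, so -36, -42, -48, -54, -60 → -66.
Combining the parts gives S  -66.

S  -66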